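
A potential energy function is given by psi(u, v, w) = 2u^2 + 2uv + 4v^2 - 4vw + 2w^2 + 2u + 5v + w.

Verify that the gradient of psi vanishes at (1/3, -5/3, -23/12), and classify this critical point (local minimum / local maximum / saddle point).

local minimum

∇psi = (4u + 2v + 2, 2u + 8v - 4w + 5, -4v + 4w + 1); substituting (1/3, -5/3, -23/12) gives ∇psi = (0, 0, 0), so (1/3, -5/3, -23/12) is indeed a critical point.
The Hessian is constant: H = [[4, 2, 0], [2, 8, -4], [0, -4, 4]].
Leading principal minors: Δ₁ = 4, Δ₂ = 28, Δ₃ = 48.
All leading minors are positive, so H is positive definite: a local minimum.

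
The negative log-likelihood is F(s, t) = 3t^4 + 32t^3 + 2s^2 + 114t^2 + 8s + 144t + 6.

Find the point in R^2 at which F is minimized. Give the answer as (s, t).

(-2, -1)

F(s,t) separates as P(s) + Q(t) + 6, so its minimum is min P + min Q + 6.
P'(s) = 4s + 8 vanishes at s ∈ {-2}; Q'(t) = 12(t + 1)(t + 3)(t + 4) vanishes at t ∈ {-4, -3, -1}.
Local minima of P (where P''>0): P(-2)=-8. Local minima of Q: Q(-4)=-32, Q(-1)=-59.
So the global minimum of F is P(-2) + Q(-1) + 6 = -8 − 59 + 6 = -61, attained at (-2, -1).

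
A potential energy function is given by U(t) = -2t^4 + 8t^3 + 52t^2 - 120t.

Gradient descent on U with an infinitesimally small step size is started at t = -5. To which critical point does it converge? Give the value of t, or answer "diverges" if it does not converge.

diverges

U'(t) = -8(t - 5)(t - 1)(t + 3), so U'(-5) = 960.
Gradient descent moves in the -U' direction, i.e. t is decreasing.
There is no critical point below t=-5, and U' keeps the same sign, so the iterate runs off to −∞.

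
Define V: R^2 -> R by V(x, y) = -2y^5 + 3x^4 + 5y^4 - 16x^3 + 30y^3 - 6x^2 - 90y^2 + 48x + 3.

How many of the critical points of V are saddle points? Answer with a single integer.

V separates as a function of x plus a function of y, so ∇V=0 decouples.
∂V/∂x = 12(x - 4)(x - 1)(x + 1) = 0 at x ∈ {-1, 1, 4}; ∂V/∂y = -10y(y - 3)(y - 2)(y + 3) = 0 at y ∈ {-3, 0, 2, 3}.
The Hessian is diagonal: diag(V_xx, V_yy). Second derivatives: V_xx(-1)=120, V_xx(1)=-72, V_xx(4)=180; V_yy(-3)=900, V_yy(0)=-180, V_yy(2)=100, V_yy(3)=-180.
Saddle points occur where the two diagonal entries have opposite signs: (-1, 0), (-1, 3), (1, -3), (1, 2), (4, 0), (4, 3). Count: 6.

6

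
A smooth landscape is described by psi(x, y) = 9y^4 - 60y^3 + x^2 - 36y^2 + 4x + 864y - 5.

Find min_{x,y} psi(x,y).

psi(x,y) separates as P(x) + Q(y) − 5, so its minimum is min P + min Q − 5.
P'(x) = 2x + 4 vanishes at x ∈ {-2}; Q'(y) = 36(y - 4)(y - 3)(y + 2) vanishes at y ∈ {-2, 3, 4}.
Local minima of P (where P''>0): P(-2)=-4. Local minima of Q: Q(-2)=-1248, Q(4)=1344.
So the global minimum of psi is P(-2) + Q(-2) − 5 = -4 − 1248 − 5 = -1257, attained at (-2, -2).

-1257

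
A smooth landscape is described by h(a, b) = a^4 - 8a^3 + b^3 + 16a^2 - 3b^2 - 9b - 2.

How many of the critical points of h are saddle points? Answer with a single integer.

h separates as a function of a plus a function of b, so ∇h=0 decouples.
∂h/∂a = 4a(a - 4)(a - 2) = 0 at a ∈ {0, 2, 4}; ∂h/∂b = 3(b - 3)(b + 1) = 0 at b ∈ {-1, 3}.
The Hessian is diagonal: diag(h_aa, h_bb). Second derivatives: h_aa(0)=32, h_aa(2)=-16, h_aa(4)=32; h_bb(-1)=-12, h_bb(3)=12.
Saddle points occur where the two diagonal entries have opposite signs: (0, -1), (2, 3), (4, -1). Count: 3.

3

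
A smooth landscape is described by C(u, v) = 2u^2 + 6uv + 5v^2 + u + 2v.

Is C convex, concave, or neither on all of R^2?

convex

C is quadratic, so its Hessian is the constant matrix H = [[4, 6], [6, 10]].
det(H) = 4, tr(H) = 14.
det(H) > 0 and tr(H) > 0, so H is positive definite everywhere: convex.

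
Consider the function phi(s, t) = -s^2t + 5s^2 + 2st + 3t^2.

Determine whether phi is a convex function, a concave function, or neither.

The term -s^2t is cubic, so the Hessian is not constant.
∂²phi/∂s² = -2t + 10, which takes both signs as t varies (negative for sufficiently large t). A diagonal entry of the Hessian changing sign means the Hessian is neither positive- nor negative-semidefinite on all of R^2.

neither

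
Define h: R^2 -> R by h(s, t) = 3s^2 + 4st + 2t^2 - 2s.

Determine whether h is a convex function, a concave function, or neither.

h is quadratic, so its Hessian is the constant matrix H = [[6, 4], [4, 4]].
det(H) = 8, tr(H) = 10.
det(H) > 0 and tr(H) > 0, so H is positive definite everywhere: convex.

convex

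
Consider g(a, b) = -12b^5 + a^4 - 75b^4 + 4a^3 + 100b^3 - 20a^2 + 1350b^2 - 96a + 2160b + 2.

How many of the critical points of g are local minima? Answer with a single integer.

4

g separates as a function of a plus a function of b, so ∇g=0 decouples.
∂g/∂a = 4(a - 3)(a + 2)(a + 4) = 0 at a ∈ {-4, -2, 3}; ∂g/∂b = -60(b - 3)(b + 1)(b + 3)(b + 4) = 0 at b ∈ {-4, -3, -1, 3}.
The Hessian is diagonal: diag(g_aa, g_bb). Second derivatives: g_aa(-4)=56, g_aa(-2)=-40, g_aa(3)=140; g_bb(-4)=1260, g_bb(-3)=-720, g_bb(-1)=1440, g_bb(3)=-10080.
Local minima occur where both diagonal entries positive: (-4, -4), (-4, -1), (3, -4), (3, -1). Count: 4.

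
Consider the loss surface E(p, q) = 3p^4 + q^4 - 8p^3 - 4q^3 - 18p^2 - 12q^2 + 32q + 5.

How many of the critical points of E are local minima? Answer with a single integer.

E separates as a function of p plus a function of q, so ∇E=0 decouples.
∂E/∂p = 12p(p - 3)(p + 1) = 0 at p ∈ {-1, 0, 3}; ∂E/∂q = 4(q - 4)(q - 1)(q + 2) = 0 at q ∈ {-2, 1, 4}.
The Hessian is diagonal: diag(E_pp, E_qq). Second derivatives: E_pp(-1)=48, E_pp(0)=-36, E_pp(3)=144; E_qq(-2)=72, E_qq(1)=-36, E_qq(4)=72.
Local minima occur where both diagonal entries positive: (-1, -2), (-1, 4), (3, -2), (3, 4). Count: 4.

4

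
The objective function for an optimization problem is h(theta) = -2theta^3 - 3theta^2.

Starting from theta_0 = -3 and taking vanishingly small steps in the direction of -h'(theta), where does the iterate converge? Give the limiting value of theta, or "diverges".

h'(theta) = -6theta(theta + 1), so h'(-3) = -36.
Gradient descent moves in the -h' direction, i.e. theta is increasing.
The nearest critical point in that direction is theta = -1, where h'' = 6 > 0 (a local minimum). The iterate converges there.

-1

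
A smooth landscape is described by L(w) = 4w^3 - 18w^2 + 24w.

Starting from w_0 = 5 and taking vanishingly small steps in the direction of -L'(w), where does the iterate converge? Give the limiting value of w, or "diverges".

L'(w) = 12(w - 2)(w - 1), so L'(5) = 144.
Gradient descent moves in the -L' direction, i.e. w is decreasing.
The nearest critical point in that direction is w = 2, where L'' = 12 > 0 (a local minimum). The iterate converges there.

2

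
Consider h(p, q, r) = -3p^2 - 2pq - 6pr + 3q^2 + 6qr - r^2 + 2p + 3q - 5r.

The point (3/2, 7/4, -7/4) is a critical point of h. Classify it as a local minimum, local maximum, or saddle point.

The Hessian is constant: H = [[-6, -2, -6], [-2, 6, 6], [-6, 6, -2]].
Leading principal minors: Δ₁ = -6, Δ₂ = -40, Δ₃ = 224.
The minors fit neither the all-positive nor the alternating-sign pattern, so H is indefinite: a saddle point.

saddle point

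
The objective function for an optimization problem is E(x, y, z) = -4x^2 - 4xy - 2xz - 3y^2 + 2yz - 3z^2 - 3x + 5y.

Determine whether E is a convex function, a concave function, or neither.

E is quadratic, so its Hessian is the constant matrix H = [[-8, -4, -2], [-4, -6, 2], [-2, 2, -6]].
Leading principal minors: -8, 32, -104.
Signs alternate −, +, − ⇒ H ≺ 0 ⇒ concave.

concave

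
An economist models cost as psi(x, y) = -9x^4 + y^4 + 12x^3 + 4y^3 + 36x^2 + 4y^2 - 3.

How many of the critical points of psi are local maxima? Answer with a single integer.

psi separates as a function of x plus a function of y, so ∇psi=0 decouples.
∂psi/∂x = -36x(x - 2)(x + 1) = 0 at x ∈ {-1, 0, 2}; ∂psi/∂y = 4y(y + 1)(y + 2) = 0 at y ∈ {-2, -1, 0}.
The Hessian is diagonal: diag(psi_xx, psi_yy). Second derivatives: psi_xx(-1)=-108, psi_xx(0)=72, psi_xx(2)=-216; psi_yy(-2)=8, psi_yy(-1)=-4, psi_yy(0)=8.
Local maxima occur where both diagonal entries negative: (-1, -1), (2, -1). Count: 2.

2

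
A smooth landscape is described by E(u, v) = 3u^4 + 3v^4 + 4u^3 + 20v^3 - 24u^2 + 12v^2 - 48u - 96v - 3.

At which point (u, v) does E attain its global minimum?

(2, 1)

E(u,v) separates as P(u) + Q(v) − 3, so its minimum is min P + min Q − 3.
P'(u) = 12(u - 2)(u + 1)(u + 2) vanishes at u ∈ {-2, -1, 2}; Q'(v) = 12(v - 1)(v + 2)(v + 4) vanishes at v ∈ {-4, -2, 1}.
Local minima of P (where P''>0): P(-2)=16, P(2)=-112. Local minima of Q: Q(-4)=64, Q(1)=-61.
So the global minimum of E is P(2) + Q(1) − 3 = -112 − 61 − 3 = -176, attained at (2, 1).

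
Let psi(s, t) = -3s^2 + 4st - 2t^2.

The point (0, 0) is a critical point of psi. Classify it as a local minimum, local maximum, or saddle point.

local maximum

The Hessian of psi is constant: H = [[-6, 4], [4, -4]].
det(H) = (-6)·(-4) − 4² = 8.
det(H) > 0 and tr(H) = -10 < 0, so H is negative definite and the point is a local maximum.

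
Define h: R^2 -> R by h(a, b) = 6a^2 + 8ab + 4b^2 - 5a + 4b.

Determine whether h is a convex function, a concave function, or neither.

h is quadratic, so its Hessian is the constant matrix H = [[12, 8], [8, 8]].
det(H) = 32, tr(H) = 20.
det(H) > 0 and tr(H) > 0, so H is positive definite everywhere: convex.

convex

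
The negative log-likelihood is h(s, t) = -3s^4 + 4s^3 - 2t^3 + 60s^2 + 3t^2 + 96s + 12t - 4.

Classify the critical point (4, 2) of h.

The mixed partial ∂²h/∂s∂t is 0, so the Hessian at any point is diag(h_ss, h_tt) = diag(12(-3s^2 + 2s + 10), 6(-2t + 1)).
At (4, 2): H = diag(-360, -18).
Both eigenvalues are negative, so H is negative definite: a local maximum.

local maximum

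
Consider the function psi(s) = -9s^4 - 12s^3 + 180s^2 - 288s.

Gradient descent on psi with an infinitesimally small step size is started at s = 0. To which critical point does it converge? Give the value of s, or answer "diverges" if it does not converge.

psi'(s) = -36(s - 2)(s - 1)(s + 4), so psi'(0) = -288.
Gradient descent moves in the -psi' direction, i.e. s is increasing.
The nearest critical point in that direction is s = 1, where psi'' = 180 > 0 (a local minimum). The iterate converges there.

1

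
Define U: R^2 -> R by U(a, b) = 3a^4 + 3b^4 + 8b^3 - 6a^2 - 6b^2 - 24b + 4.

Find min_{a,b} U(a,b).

-18

U(a,b) separates as P(a) + Q(b) + 4, so its minimum is min P + min Q + 4.
P'(a) = 12a(a - 1)(a + 1) vanishes at a ∈ {-1, 0, 1}; Q'(b) = 12(b - 1)(b + 1)(b + 2) vanishes at b ∈ {-2, -1, 1}.
Local minima of P (where P''>0): P(-1)=-3, P(1)=-3. Local minima of Q: Q(-2)=8, Q(1)=-19.
So the global minimum of U is P(-1) + Q(1) + 4 = -3 − 19 + 4 = -18, attained at (-1, 1).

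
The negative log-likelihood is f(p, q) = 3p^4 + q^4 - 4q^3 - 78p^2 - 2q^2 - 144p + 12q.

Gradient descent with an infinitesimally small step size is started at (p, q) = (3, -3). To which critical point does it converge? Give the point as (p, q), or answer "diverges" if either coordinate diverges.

(4, -1)

f is separable, so gradient descent decouples: p follows -∂f/∂p, q follows -∂f/∂q.
∂f/∂p = 12(p - 4)(p + 1)(p + 3); at p=3 this is -288, so p increases.
∂f/∂q = 4(q - 3)(q - 1)(q + 1); at q=-3 this is -192, so q increases.
p converges to its nearest critical value 4 (a local min of the p-part); q converges to -1. The iterate converges to (4, -1).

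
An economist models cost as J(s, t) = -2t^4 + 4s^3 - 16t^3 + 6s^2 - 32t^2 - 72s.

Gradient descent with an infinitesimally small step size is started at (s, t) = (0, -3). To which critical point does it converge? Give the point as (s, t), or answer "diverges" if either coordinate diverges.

(2, -2)

J is separable, so gradient descent decouples: s follows -∂J/∂s, t follows -∂J/∂t.
∂J/∂s = 12(s - 2)(s + 3); at s=0 this is -72, so s increases.
∂J/∂t = -8t(t + 2)(t + 4); at t=-3 this is -24, so t increases.
s converges to its nearest critical value 2 (a local min of the s-part); t converges to -2. The iterate converges to (2, -2).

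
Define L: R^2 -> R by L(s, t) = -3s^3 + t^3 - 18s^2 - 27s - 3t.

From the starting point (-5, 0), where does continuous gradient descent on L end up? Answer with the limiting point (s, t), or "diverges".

(-3, 1)

L is separable, so gradient descent decouples: s follows -∂L/∂s, t follows -∂L/∂t.
∂L/∂s = -9(s + 1)(s + 3); at s=-5 this is -72, so s increases.
∂L/∂t = 3(t - 1)(t + 1); at t=0 this is -3, so t increases.
s converges to its nearest critical value -3 (a local min of the s-part); t converges to 1. The iterate converges to (-3, 1).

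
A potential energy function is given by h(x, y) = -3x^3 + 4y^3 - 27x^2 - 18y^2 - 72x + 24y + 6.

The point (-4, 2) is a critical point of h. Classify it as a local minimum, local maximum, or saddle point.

The mixed partial ∂²h/∂x∂y is 0, so the Hessian at any point is diag(h_xx, h_yy) = diag(-18(x + 3), 12(2y - 3)).
At (-4, 2): H = diag(18, 12).
Both eigenvalues are positive, so H is positive definite: a local minimum.

local minimum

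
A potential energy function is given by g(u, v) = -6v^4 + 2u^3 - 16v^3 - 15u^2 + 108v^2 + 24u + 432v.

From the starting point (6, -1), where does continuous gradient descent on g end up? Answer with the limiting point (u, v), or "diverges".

g is separable, so gradient descent decouples: u follows -∂g/∂u, v follows -∂g/∂v.
∂g/∂u = 6(u - 4)(u - 1); at u=6 this is 60, so u decreases.
∂g/∂v = -24(v - 3)(v + 2)(v + 3); at v=-1 this is 192, so v decreases.
u converges to its nearest critical value 4 (a local min of the u-part); v converges to -2. The iterate converges to (4, -2).

(4, -2)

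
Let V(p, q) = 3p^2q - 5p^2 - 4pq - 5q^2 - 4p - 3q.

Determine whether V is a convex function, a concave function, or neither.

The term 3p^2q is cubic, so the Hessian is not constant.
∂²V/∂p² = 6q - 10, which takes both signs as q varies (negative for sufficiently negative q). A diagonal entry of the Hessian changing sign means the Hessian is neither positive- nor negative-semidefinite on all of R^2.

neither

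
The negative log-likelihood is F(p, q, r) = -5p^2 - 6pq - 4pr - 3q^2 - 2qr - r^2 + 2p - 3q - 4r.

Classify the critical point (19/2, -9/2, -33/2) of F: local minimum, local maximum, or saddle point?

The Hessian is constant: H = [[-10, -6, -4], [-6, -6, -2], [-4, -2, -2]].
Leading principal minors: Δ₁ = -10, Δ₂ = 24, Δ₃ = -8.
The minors alternate sign starting negative (−, +, −), so H is negative definite: a local maximum.

local maximum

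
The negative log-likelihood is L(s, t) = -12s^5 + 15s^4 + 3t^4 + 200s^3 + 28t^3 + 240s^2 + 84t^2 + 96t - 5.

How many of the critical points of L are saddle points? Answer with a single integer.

L separates as a function of s plus a function of t, so ∇L=0 decouples.
∂L/∂s = -60s(s - 4)(s + 1)(s + 2) = 0 at s ∈ {-2, -1, 0, 4}; ∂L/∂t = 12(t + 1)(t + 2)(t + 4) = 0 at t ∈ {-4, -2, -1}.
The Hessian is diagonal: diag(L_ss, L_tt). Second derivatives: L_ss(-2)=720, L_ss(-1)=-300, L_ss(0)=480, L_ss(4)=-7200; L_tt(-4)=72, L_tt(-2)=-24, L_tt(-1)=36.
Saddle points occur where the two diagonal entries have opposite signs: (-2, -2), (-1, -4), (-1, -1), (0, -2), (4, -4), (4, -1). Count: 6.

6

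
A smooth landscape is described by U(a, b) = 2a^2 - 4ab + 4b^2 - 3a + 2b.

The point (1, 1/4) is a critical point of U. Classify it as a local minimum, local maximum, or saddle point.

local minimum

The Hessian of U is constant: H = [[4, -4], [-4, 8]].
det(H) = 4·8 − (-4)² = 16.
det(H) > 0 and tr(H) = 12 > 0, so H is positive definite and the point is a local minimum.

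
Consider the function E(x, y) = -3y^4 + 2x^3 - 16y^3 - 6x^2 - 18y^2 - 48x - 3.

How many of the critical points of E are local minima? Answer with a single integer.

E separates as a function of x plus a function of y, so ∇E=0 decouples.
∂E/∂x = 6(x - 4)(x + 2) = 0 at x ∈ {-2, 4}; ∂E/∂y = -12y(y + 1)(y + 3) = 0 at y ∈ {-3, -1, 0}.
The Hessian is diagonal: diag(E_xx, E_yy). Second derivatives: E_xx(-2)=-36, E_xx(4)=36; E_yy(-3)=-72, E_yy(-1)=24, E_yy(0)=-36.
Local minima occur where both diagonal entries positive: (4, -1). Count: 1.

1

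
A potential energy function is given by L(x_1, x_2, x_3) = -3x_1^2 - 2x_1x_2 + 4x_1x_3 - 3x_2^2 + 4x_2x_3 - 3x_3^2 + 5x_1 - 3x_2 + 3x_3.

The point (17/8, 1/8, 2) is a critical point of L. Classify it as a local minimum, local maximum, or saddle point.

local maximum

The Hessian is constant: H = [[-6, -2, 4], [-2, -6, 4], [4, 4, -6]].
Leading principal minors: Δ₁ = -6, Δ₂ = 32, Δ₃ = -64.
The minors alternate sign starting negative (−, +, −), so H is negative definite: a local maximum.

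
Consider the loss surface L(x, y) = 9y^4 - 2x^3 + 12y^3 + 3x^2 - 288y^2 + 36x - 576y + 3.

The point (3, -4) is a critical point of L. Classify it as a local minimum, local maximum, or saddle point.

The mixed partial ∂²L/∂x∂y is 0, so the Hessian at any point is diag(L_xx, L_yy) = diag(6(-2x + 1), 36(3y^2 + 2y - 16)).
At (3, -4): H = diag(-30, 864).
The eigenvalues have opposite signs, so H is indefinite: a saddle point.

saddle point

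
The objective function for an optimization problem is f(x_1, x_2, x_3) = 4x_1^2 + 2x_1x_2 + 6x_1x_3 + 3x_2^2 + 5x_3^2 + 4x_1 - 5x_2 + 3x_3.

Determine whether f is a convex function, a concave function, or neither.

convex

f is quadratic, so its Hessian is the constant matrix H = [[8, 2, 6], [2, 6, 0], [6, 0, 10]].
Leading principal minors: 8, 44, 224.
All positive ⇒ H ≻ 0 ⇒ convex.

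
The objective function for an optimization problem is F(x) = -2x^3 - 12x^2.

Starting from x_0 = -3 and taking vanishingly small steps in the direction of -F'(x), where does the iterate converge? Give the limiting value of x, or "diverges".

-4

F'(x) = -6x(x + 4), so F'(-3) = 18.
Gradient descent moves in the -F' direction, i.e. x is decreasing.
The nearest critical point in that direction is x = -4, where F'' = 24 > 0 (a local minimum). The iterate converges there.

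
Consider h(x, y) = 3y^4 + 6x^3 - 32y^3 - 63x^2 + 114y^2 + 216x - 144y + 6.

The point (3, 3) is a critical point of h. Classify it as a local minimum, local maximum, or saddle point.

The mixed partial ∂²h/∂x∂y is 0, so the Hessian at any point is diag(h_xx, h_yy) = diag(18(2x - 7), 12(3y^2 - 16y + 19)).
At (3, 3): H = diag(-18, -24).
Both eigenvalues are negative, so H is negative definite: a local maximum.

local maximum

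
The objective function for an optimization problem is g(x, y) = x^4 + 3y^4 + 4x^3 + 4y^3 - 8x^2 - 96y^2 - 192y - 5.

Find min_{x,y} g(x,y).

g(x,y) separates as P(x) + Q(y) − 5, so its minimum is min P + min Q − 5.
P'(x) = 4x(x - 1)(x + 4) vanishes at x ∈ {-4, 0, 1}; Q'(y) = 12(y - 4)(y + 1)(y + 4) vanishes at y ∈ {-4, -1, 4}.
Local minima of P (where P''>0): P(-4)=-128, P(1)=-3. Local minima of Q: Q(-4)=-256, Q(4)=-1280.
So the global minimum of g is P(-4) + Q(4) − 5 = -128 − 1280 − 5 = -1413, attained at (-4, 4).

-1413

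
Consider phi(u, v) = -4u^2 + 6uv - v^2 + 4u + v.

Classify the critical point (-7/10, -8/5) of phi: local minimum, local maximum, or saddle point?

saddle point

The Hessian of phi is constant: H = [[-8, 6], [6, -2]].
det(H) = (-8)·(-2) − 6² = -20.
Since det(H) < 0, H is indefinite and the critical point is a saddle point.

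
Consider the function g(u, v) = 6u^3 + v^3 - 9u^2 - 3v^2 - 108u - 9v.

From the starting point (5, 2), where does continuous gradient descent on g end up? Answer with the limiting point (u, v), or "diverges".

(3, 3)

g is separable, so gradient descent decouples: u follows -∂g/∂u, v follows -∂g/∂v.
∂g/∂u = 18(u - 3)(u + 2); at u=5 this is 252, so u decreases.
∂g/∂v = 3(v - 3)(v + 1); at v=2 this is -9, so v increases.
u converges to its nearest critical value 3 (a local min of the u-part); v converges to 3. The iterate converges to (3, 3).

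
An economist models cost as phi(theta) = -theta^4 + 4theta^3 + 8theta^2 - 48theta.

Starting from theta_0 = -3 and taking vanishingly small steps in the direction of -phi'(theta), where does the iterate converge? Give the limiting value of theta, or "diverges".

diverges

phi'(theta) = -4(theta - 3)(theta - 2)(theta + 2), so phi'(-3) = 120.
Gradient descent moves in the -phi' direction, i.e. theta is decreasing.
There is no critical point below theta=-3, and phi' keeps the same sign, so the iterate runs off to −∞.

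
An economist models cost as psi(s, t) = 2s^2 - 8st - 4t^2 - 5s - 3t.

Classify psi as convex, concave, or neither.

psi is quadratic, so its Hessian is the constant matrix H = [[4, -8], [-8, -8]].
det(H) = -96, tr(H) = -4.
det(H) < 0, so H is indefinite: neither convex nor concave.

neither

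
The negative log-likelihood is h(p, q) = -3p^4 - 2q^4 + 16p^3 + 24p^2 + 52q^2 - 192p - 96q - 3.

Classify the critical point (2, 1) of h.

local minimum

The mixed partial ∂²h/∂p∂q is 0, so the Hessian at any point is diag(h_pp, h_qq) = diag(12(-3p^2 + 8p + 4), 8(-3q^2 + 13)).
At (2, 1): H = diag(96, 80).
Both eigenvalues are positive, so H is positive definite: a local minimum.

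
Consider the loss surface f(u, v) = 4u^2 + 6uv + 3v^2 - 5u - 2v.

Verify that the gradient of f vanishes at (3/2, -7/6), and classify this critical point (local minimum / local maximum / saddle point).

∇f = (8u + 6v - 5, 6u + 6v - 2); substituting (3/2, -7/6) gives ∇f = (0, 0), so (3/2, -7/6) is indeed a critical point.
The Hessian of f is constant: H = [[8, 6], [6, 6]].
det(H) = 8·6 − 6² = 12.
det(H) > 0 and tr(H) = 14 > 0, so H is positive definite and the point is a local minimum.

local minimum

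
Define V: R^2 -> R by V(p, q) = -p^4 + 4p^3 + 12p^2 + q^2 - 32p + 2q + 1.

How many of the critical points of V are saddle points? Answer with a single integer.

2

V separates as a function of p plus a function of q, so ∇V=0 decouples.
∂V/∂p = -4(p - 4)(p - 1)(p + 2) = 0 at p ∈ {-2, 1, 4}; ∂V/∂q = 2(q + 1) = 0 at q ∈ {-1}.
The Hessian is diagonal: diag(V_pp, V_qq). Second derivatives: V_pp(-2)=-72, V_pp(1)=36, V_pp(4)=-72; V_qq(-1)=2.
Saddle points occur where the two diagonal entries have opposite signs: (-2, -1), (4, -1). Count: 2.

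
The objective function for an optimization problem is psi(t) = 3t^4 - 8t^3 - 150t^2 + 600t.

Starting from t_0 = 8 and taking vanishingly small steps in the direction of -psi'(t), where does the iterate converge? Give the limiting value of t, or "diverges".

psi'(t) = 12(t - 5)(t - 2)(t + 5), so psi'(8) = 2808.
Gradient descent moves in the -psi' direction, i.e. t is decreasing.
The nearest critical point in that direction is t = 5, where psi'' = 360 > 0 (a local minimum). The iterate converges there.

5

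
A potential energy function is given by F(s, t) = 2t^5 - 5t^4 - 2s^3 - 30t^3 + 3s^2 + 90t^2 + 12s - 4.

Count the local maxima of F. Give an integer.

F separates as a function of s plus a function of t, so ∇F=0 decouples.
∂F/∂s = -6(s - 2)(s + 1) = 0 at s ∈ {-1, 2}; ∂F/∂t = 10t(t - 3)(t - 2)(t + 3) = 0 at t ∈ {-3, 0, 2, 3}.
The Hessian is diagonal: diag(F_ss, F_tt). Second derivatives: F_ss(-1)=18, F_ss(2)=-18; F_tt(-3)=-900, F_tt(0)=180, F_tt(2)=-100, F_tt(3)=180.
Local maxima occur where both diagonal entries negative: (2, -3), (2, 2). Count: 2.

2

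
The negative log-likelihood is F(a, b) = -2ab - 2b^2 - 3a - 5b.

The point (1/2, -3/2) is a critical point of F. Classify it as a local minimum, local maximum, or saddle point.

saddle point

The Hessian of F is constant: H = [[0, -2], [-2, -4]].
det(H) = 0·(-4) − (-2)² = -4.
Since det(H) < 0, H is indefinite and the critical point is a saddle point.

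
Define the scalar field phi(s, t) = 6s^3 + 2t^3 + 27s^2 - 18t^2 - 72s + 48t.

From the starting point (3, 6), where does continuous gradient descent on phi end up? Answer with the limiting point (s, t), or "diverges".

phi is separable, so gradient descent decouples: s follows -∂phi/∂s, t follows -∂phi/∂t.
∂phi/∂s = 18(s - 1)(s + 4); at s=3 this is 252, so s decreases.
∂phi/∂t = 6(t - 4)(t - 2); at t=6 this is 48, so t decreases.
s converges to its nearest critical value 1 (a local min of the s-part); t converges to 4. The iterate converges to (1, 4).

(1, 4)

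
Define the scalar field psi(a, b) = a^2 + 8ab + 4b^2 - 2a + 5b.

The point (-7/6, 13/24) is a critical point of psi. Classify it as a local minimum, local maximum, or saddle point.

The Hessian of psi is constant: H = [[2, 8], [8, 8]].
det(H) = 2·8 − 8² = -48.
Since det(H) < 0, H is indefinite and the critical point is a saddle point.

saddle point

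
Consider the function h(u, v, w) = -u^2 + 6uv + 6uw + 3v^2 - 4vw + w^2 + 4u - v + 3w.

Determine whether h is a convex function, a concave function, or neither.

h is quadratic, so its Hessian is the constant matrix H = [[-2, 6, 6], [6, 6, -4], [6, -4, 2]].
Leading principal minors: -2, -48, -568.
Neither pattern holds ⇒ H is indefinite ⇒ neither convex nor concave.

neither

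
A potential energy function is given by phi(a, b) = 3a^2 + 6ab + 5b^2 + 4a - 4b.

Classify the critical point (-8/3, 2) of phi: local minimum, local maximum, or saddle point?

local minimum

The Hessian of phi is constant: H = [[6, 6], [6, 10]].
det(H) = 6·10 − 6² = 24.
det(H) > 0 and tr(H) = 16 > 0, so H is positive definite and the point is a local minimum.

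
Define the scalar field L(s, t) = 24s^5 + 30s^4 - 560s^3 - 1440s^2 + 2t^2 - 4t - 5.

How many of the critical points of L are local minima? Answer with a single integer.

L separates as a function of s plus a function of t, so ∇L=0 decouples.
∂L/∂s = 120s(s - 4)(s + 2)(s + 3) = 0 at s ∈ {-3, -2, 0, 4}; ∂L/∂t = 4(t - 1) = 0 at t ∈ {1}.
The Hessian is diagonal: diag(L_ss, L_tt). Second derivatives: L_ss(-3)=-2520, L_ss(-2)=1440, L_ss(0)=-2880, L_ss(4)=20160; L_tt(1)=4.
Local minima occur where both diagonal entries positive: (-2, 1), (4, 1). Count: 2.

2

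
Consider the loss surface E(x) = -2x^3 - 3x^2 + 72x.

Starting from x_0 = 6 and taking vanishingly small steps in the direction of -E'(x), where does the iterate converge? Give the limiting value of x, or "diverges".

E'(x) = -6(x - 3)(x + 4), so E'(6) = -180.
Gradient descent moves in the -E' direction, i.e. x is increasing.
There is no critical point above x=6, and E' keeps the same sign, so the iterate runs off to +∞.

diverges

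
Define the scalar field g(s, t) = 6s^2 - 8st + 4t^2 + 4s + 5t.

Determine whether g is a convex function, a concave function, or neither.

g is quadratic, so its Hessian is the constant matrix H = [[12, -8], [-8, 8]].
det(H) = 32, tr(H) = 20.
det(H) > 0 and tr(H) > 0, so H is positive definite everywhere: convex.

convex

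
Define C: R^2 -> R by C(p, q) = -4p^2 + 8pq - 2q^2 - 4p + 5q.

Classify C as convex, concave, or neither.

neither

C is quadratic, so its Hessian is the constant matrix H = [[-8, 8], [8, -4]].
det(H) = -32, tr(H) = -12.
det(H) < 0, so H is indefinite: neither convex nor concave.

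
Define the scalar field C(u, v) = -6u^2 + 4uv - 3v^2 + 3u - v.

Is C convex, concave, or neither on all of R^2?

C is quadratic, so its Hessian is the constant matrix H = [[-12, 4], [4, -6]].
det(H) = 56, tr(H) = -18.
det(H) > 0 and tr(H) < 0, so H is negative definite everywhere: concave.

concave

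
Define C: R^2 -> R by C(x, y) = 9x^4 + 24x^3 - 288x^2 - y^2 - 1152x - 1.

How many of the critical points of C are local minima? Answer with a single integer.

0

C separates as a function of x plus a function of y, so ∇C=0 decouples.
∂C/∂x = 36(x - 4)(x + 2)(x + 4) = 0 at x ∈ {-4, -2, 4}; ∂C/∂y = -2y = 0 at y ∈ {0}.
The Hessian is diagonal: diag(C_xx, C_yy). Second derivatives: C_xx(-4)=576, C_xx(-2)=-432, C_xx(4)=1728; C_yy(0)=-2.
Local minima occur where both diagonal entries positive: none. Count: 0.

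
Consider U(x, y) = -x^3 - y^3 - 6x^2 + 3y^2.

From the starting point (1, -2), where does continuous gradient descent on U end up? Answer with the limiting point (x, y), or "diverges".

diverges

U is separable, so gradient descent decouples: x follows -∂U/∂x, y follows -∂U/∂y.
∂U/∂x = -3x(x + 4); at x=1 this is -15, so x increases.
∂U/∂y = -3y(y - 2); at y=-2 this is -24, so y increases.
The x-coordinate has no critical point in that direction and runs off to infinity.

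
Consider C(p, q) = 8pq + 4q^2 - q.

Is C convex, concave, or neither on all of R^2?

neither

C is quadratic, so its Hessian is the constant matrix H = [[0, 8], [8, 8]].
det(H) = -64, tr(H) = 8.
det(H) < 0, so H is indefinite: neither convex nor concave.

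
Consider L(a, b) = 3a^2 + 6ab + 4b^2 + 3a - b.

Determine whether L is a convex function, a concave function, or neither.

convex

L is quadratic, so its Hessian is the constant matrix H = [[6, 6], [6, 8]].
det(H) = 12, tr(H) = 14.
det(H) > 0 and tr(H) > 0, so H is positive definite everywhere: convex.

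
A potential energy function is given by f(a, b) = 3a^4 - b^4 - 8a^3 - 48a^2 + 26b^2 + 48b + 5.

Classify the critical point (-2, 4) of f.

The mixed partial ∂²f/∂a∂b is 0, so the Hessian at any point is diag(f_aa, f_bb) = diag(12(3a^2 - 4a - 8), 4(-3b^2 + 13)).
At (-2, 4): H = diag(144, -140).
The eigenvalues have opposite signs, so H is indefinite: a saddle point.

saddle point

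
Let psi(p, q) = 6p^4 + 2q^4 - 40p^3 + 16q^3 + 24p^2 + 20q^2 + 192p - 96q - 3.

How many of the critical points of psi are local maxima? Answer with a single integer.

1

psi separates as a function of p plus a function of q, so ∇psi=0 decouples.
∂psi/∂p = 24(p - 4)(p - 2)(p + 1) = 0 at p ∈ {-1, 2, 4}; ∂psi/∂q = 8(q - 1)(q + 3)(q + 4) = 0 at q ∈ {-4, -3, 1}.
The Hessian is diagonal: diag(psi_pp, psi_qq). Second derivatives: psi_pp(-1)=360, psi_pp(2)=-144, psi_pp(4)=240; psi_qq(-4)=40, psi_qq(-3)=-32, psi_qq(1)=160.
Local maxima occur where both diagonal entries negative: (2, -3). Count: 1.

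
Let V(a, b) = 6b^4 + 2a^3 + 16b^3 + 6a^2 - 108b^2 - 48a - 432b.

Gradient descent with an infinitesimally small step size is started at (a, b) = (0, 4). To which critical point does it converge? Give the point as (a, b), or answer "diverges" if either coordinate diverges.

V is separable, so gradient descent decouples: a follows -∂V/∂a, b follows -∂V/∂b.
∂V/∂a = 6(a - 2)(a + 4); at a=0 this is -48, so a increases.
∂V/∂b = 24(b - 3)(b + 2)(b + 3); at b=4 this is 1008, so b decreases.
a converges to its nearest critical value 2 (a local min of the a-part); b converges to 3. The iterate converges to (2, 3).

(2, 3)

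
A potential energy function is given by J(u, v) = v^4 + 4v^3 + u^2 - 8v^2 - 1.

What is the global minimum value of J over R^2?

J(u,v) separates as P(u) + Q(v) − 1, so its minimum is min P + min Q − 1.
P'(u) = 2u vanishes at u ∈ {0}; Q'(v) = 4v(v - 1)(v + 4) vanishes at v ∈ {-4, 0, 1}.
Local minima of P (where P''>0): P(0)=0. Local minima of Q: Q(-4)=-128, Q(1)=-3.
So the global minimum of J is P(0) + Q(-4) − 1 = 0 − 128 − 1 = -129, attained at (0, -4).

-129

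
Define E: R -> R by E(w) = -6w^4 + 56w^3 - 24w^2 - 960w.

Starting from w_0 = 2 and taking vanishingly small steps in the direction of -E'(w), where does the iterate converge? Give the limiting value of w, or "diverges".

4

E'(w) = -24(w - 5)(w - 4)(w + 2), so E'(2) = -576.
Gradient descent moves in the -E' direction, i.e. w is increasing.
The nearest critical point in that direction is w = 4, where E'' = 144 > 0 (a local minimum). The iterate converges there.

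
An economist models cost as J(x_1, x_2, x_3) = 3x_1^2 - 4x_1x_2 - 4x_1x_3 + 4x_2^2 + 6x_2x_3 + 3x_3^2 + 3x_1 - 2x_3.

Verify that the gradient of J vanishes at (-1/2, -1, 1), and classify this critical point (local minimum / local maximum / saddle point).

∇J = (6x_1 - 4x_2 - 4x_3 + 3, -4x_1 + 8x_2 + 6x_3, -4x_1 + 6x_2 + 6x_3 - 2); substituting (-1/2, -1, 1) gives ∇J = (0, 0, 0), so (-1/2, -1, 1) is indeed a critical point.
The Hessian is constant: H = [[6, -4, -4], [-4, 8, 6], [-4, 6, 6]].
Leading principal minors: Δ₁ = 6, Δ₂ = 32, Δ₃ = 40.
All leading minors are positive, so H is positive definite: a local minimum.

local minimum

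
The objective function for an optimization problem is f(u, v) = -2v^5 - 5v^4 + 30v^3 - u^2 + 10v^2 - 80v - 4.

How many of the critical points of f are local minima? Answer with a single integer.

0

f separates as a function of u plus a function of v, so ∇f=0 decouples.
∂f/∂u = -2u = 0 at u ∈ {0}; ∂f/∂v = -10(v - 2)(v - 1)(v + 1)(v + 4) = 0 at v ∈ {-4, -1, 1, 2}.
The Hessian is diagonal: diag(f_uu, f_vv). Second derivatives: f_uu(0)=-2; f_vv(-4)=900, f_vv(-1)=-180, f_vv(1)=100, f_vv(2)=-180.
Local minima occur where both diagonal entries positive: none. Count: 0.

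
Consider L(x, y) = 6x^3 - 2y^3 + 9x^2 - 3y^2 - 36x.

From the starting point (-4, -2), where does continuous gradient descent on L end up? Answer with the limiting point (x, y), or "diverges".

diverges

L is separable, so gradient descent decouples: x follows -∂L/∂x, y follows -∂L/∂y.
∂L/∂x = 18(x - 1)(x + 2); at x=-4 this is 180, so x decreases.
∂L/∂y = -6y(y + 1); at y=-2 this is -12, so y increases.
The x-coordinate has no critical point in that direction and runs off to infinity.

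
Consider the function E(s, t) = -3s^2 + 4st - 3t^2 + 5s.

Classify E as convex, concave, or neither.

concave

E is quadratic, so its Hessian is the constant matrix H = [[-6, 4], [4, -6]].
det(H) = 20, tr(H) = -12.
det(H) > 0 and tr(H) < 0, so H is negative definite everywhere: concave.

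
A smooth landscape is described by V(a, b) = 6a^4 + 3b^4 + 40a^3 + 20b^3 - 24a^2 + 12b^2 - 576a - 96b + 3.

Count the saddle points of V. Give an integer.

V separates as a function of a plus a function of b, so ∇V=0 decouples.
∂V/∂a = 24(a - 2)(a + 3)(a + 4) = 0 at a ∈ {-4, -3, 2}; ∂V/∂b = 12(b - 1)(b + 2)(b + 4) = 0 at b ∈ {-4, -2, 1}.
The Hessian is diagonal: diag(V_aa, V_bb). Second derivatives: V_aa(-4)=144, V_aa(-3)=-120, V_aa(2)=720; V_bb(-4)=120, V_bb(-2)=-72, V_bb(1)=180.
Saddle points occur where the two diagonal entries have opposite signs: (-4, -2), (-3, -4), (-3, 1), (2, -2). Count: 4.

4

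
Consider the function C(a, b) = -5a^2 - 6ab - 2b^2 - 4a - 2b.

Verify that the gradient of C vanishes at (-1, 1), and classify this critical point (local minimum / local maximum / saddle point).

∇C = (-10a - 6b - 4, -6a - 4b - 2); substituting (-1, 1) gives ∇C = (0, 0), so (-1, 1) is indeed a critical point.
The Hessian of C is constant: H = [[-10, -6], [-6, -4]].
det(H) = (-10)·(-4) − (-6)² = 4.
det(H) > 0 and tr(H) = -14 < 0, so H is negative definite and the point is a local maximum.

local maximum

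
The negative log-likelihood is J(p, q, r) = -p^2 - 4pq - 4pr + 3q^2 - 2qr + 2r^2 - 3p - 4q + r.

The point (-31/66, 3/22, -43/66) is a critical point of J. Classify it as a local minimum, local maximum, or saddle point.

The Hessian is constant: H = [[-2, -4, -4], [-4, 6, -2], [-4, -2, 4]].
Leading principal minors: Δ₁ = -2, Δ₂ = -28, Δ₃ = -264.
The minors fit neither the all-positive nor the alternating-sign pattern, so H is indefinite: a saddle point.

saddle point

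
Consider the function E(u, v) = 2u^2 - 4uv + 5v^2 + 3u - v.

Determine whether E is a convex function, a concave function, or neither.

convex

E is quadratic, so its Hessian is the constant matrix H = [[4, -4], [-4, 10]].
det(H) = 24, tr(H) = 14.
det(H) > 0 and tr(H) > 0, so H is positive definite everywhere: convex.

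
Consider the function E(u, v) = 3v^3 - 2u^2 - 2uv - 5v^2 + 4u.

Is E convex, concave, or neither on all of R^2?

neither

The term 3v^3 is cubic, so the Hessian is not constant.
∂²E/∂v² = 18v - 10, which takes both signs as v varies (negative for sufficiently negative v). A diagonal entry of the Hessian changing sign means the Hessian is neither positive- nor negative-semidefinite on all of R^2.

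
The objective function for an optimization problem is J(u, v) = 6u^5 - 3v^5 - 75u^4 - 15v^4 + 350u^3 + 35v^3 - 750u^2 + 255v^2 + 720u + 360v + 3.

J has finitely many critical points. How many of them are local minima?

4

J separates as a function of u plus a function of v, so ∇J=0 decouples.
∂J/∂u = 30(u - 4)(u - 3)(u - 2)(u - 1) = 0 at u ∈ {1, 2, 3, 4}; ∂J/∂v = -15(v - 3)(v + 1)(v + 2)(v + 4) = 0 at v ∈ {-4, -2, -1, 3}.
The Hessian is diagonal: diag(J_uu, J_vv). Second derivatives: J_uu(1)=-180, J_uu(2)=60, J_uu(3)=-60, J_uu(4)=180; J_vv(-4)=630, J_vv(-2)=-150, J_vv(-1)=180, J_vv(3)=-2100.
Local minima occur where both diagonal entries positive: (2, -4), (2, -1), (4, -4), (4, -1). Count: 4.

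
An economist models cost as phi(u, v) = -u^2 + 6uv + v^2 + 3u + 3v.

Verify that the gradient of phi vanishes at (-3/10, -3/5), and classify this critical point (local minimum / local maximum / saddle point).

saddle point

∇phi = (-2u + 6v + 3, 6u + 2v + 3); substituting (-3/10, -3/5) gives ∇phi = (0, 0), so (-3/10, -3/5) is indeed a critical point.
The Hessian of phi is constant: H = [[-2, 6], [6, 2]].
det(H) = (-2)·2 − 6² = -40.
Since det(H) < 0, H is indefinite and the critical point is a saddle point.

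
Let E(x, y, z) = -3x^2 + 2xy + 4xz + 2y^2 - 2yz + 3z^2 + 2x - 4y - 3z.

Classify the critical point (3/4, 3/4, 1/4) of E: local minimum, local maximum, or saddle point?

saddle point

The Hessian is constant: H = [[-6, 2, 4], [2, 4, -2], [4, -2, 6]].
Leading principal minors: Δ₁ = -6, Δ₂ = -28, Δ₃ = -240.
The minors fit neither the all-positive nor the alternating-sign pattern, so H is indefinite: a saddle point.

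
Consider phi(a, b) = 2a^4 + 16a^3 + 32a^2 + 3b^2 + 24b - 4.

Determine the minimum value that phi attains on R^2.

phi(a,b) separates as P(a) + Q(b) − 4, so its minimum is min P + min Q − 4.
P'(a) = 8a(a + 2)(a + 4) vanishes at a ∈ {-4, -2, 0}; Q'(b) = 6b + 24 vanishes at b ∈ {-4}.
Local minima of P (where P''>0): P(-4)=0, P(0)=0. Local minima of Q: Q(-4)=-48.
So the global minimum of phi is P(-4) + Q(-4) − 4 = 0 − 48 − 4 = -52, attained at (-4, -4).

-52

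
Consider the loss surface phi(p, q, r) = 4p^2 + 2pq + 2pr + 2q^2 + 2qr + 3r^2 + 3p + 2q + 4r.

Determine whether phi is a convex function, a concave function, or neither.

phi is quadratic, so its Hessian is the constant matrix H = [[8, 2, 2], [2, 4, 2], [2, 2, 6]].
Leading principal minors: 8, 28, 136.
All positive ⇒ H ≻ 0 ⇒ convex.

convex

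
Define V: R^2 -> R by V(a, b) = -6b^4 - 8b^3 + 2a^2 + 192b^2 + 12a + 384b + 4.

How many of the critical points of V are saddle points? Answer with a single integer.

V separates as a function of a plus a function of b, so ∇V=0 decouples.
∂V/∂a = 4(a + 3) = 0 at a ∈ {-3}; ∂V/∂b = -24(b - 4)(b + 1)(b + 4) = 0 at b ∈ {-4, -1, 4}.
The Hessian is diagonal: diag(V_aa, V_bb). Second derivatives: V_aa(-3)=4; V_bb(-4)=-576, V_bb(-1)=360, V_bb(4)=-960.
Saddle points occur where the two diagonal entries have opposite signs: (-3, -4), (-3, 4). Count: 2.

2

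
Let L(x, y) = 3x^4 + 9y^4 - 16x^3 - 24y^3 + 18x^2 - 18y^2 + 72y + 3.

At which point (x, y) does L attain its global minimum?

L(x,y) separates as P(x) + Q(y) + 3, so its minimum is min P + min Q + 3.
P'(x) = 12x(x - 3)(x - 1) vanishes at x ∈ {0, 1, 3}; Q'(y) = 36(y - 2)(y - 1)(y + 1) vanishes at y ∈ {-1, 1, 2}.
Local minima of P (where P''>0): P(0)=0, P(3)=-27. Local minima of Q: Q(-1)=-57, Q(2)=24.
So the global minimum of L is P(3) + Q(-1) + 3 = -27 − 57 + 3 = -81, attained at (3, -1).

(3, -1)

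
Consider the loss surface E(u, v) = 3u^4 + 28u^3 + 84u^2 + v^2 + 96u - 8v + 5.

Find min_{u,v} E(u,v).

-75

E(u,v) separates as P(u) + Q(v) + 5, so its minimum is min P + min Q + 5.
P'(u) = 12(u + 1)(u + 2)(u + 4) vanishes at u ∈ {-4, -2, -1}; Q'(v) = 2v - 8 vanishes at v ∈ {4}.
Local minima of P (where P''>0): P(-4)=-64, P(-1)=-37. Local minima of Q: Q(4)=-16.
So the global minimum of E is P(-4) + Q(4) + 5 = -64 − 16 + 5 = -75, attained at (-4, 4).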